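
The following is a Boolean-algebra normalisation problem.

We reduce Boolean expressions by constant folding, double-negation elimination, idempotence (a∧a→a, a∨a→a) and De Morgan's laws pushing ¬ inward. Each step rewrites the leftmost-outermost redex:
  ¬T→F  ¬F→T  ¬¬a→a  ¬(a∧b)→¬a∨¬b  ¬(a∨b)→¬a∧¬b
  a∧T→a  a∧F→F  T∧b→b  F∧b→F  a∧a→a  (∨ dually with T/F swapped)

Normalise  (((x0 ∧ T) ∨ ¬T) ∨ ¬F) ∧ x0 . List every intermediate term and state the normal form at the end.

Answer: normal form = x0  (in 6 steps)

Working:
  start: (((x0 ∧ T) ∨ ¬T) ∨ ¬F) ∧ x0
  [1] ((x0 ∨ ¬T) ∨ ¬F) ∧ x0
  [2] ((x0 ∨ F) ∨ ¬F) ∧ x0
  [3] (x0 ∨ ¬F) ∧ x0
  [4] (x0 ∨ T) ∧ x0
  [5] T ∧ x0
  [6] x0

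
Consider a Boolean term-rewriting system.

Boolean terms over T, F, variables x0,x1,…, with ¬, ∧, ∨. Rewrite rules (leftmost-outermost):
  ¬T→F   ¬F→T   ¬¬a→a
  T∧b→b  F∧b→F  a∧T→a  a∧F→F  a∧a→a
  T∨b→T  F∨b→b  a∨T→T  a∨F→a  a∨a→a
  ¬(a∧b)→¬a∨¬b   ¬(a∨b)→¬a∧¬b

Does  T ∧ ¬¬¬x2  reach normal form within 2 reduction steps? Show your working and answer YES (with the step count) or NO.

Answer: YES — reaches normal form ¬x2 in 2 ≤ 2 steps

Derivation:
  start: T ∧ ¬¬¬x2
  [1] ¬¬¬x2
  [2] ¬x2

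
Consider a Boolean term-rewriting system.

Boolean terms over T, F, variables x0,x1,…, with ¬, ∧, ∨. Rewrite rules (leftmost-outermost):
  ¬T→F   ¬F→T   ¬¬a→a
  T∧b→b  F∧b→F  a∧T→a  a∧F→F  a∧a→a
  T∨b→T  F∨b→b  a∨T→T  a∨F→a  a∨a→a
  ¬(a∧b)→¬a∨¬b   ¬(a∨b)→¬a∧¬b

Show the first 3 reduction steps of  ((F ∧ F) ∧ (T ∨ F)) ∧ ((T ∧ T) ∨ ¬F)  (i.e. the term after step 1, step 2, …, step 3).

  start: ((F ∧ F) ∧ (T ∨ F)) ∧ ((T ∧ T) ∨ ¬F)
  step 1: (F ∧ (T ∨ F)) ∧ ((T ∧ T) ∨ ¬F)
  step 2: F ∧ ((T ∧ T) ∨ ¬F)
  step 3: F

Answer: after 3 steps: F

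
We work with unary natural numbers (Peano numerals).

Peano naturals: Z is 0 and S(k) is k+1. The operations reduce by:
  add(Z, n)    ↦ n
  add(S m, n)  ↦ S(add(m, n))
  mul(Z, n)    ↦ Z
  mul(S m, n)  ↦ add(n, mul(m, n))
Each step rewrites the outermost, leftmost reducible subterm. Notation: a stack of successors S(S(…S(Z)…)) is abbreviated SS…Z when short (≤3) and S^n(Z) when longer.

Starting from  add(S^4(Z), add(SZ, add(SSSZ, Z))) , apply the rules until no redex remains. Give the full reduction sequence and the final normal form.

  start: add(S^4(Z), add(SZ, add(SSSZ, Z)))
  →1  S(add(SSSZ, add(SZ, add(SSSZ, Z))))
  →2  S(S(add(SSZ, add(SZ, add(SSSZ, Z)))))
  →3  S(S(S(add(SZ, add(SZ, add(SSSZ, Z))))))
  →4  S(S(S(S(add(Z, add(SZ, add(SSSZ, Z)))))))
  →5  S(S(S(S(add(SZ, add(SSSZ, Z))))))
  →6  S(S(S(S(S(add(Z, add(SSSZ, Z)))))))
  →7  S(S(S(S(S(add(SSSZ, Z))))))
  →8  S(S(S(S(S(S(add(SSZ, Z)))))))
  →9  S(S(S(S(S(S(S(add(SZ, Z))))))))
  →10  S(S(S(S(S(S(S(S(add(Z, Z)))))))))
  →11  S^8(Z)

Answer: normal form = S^8(Z)  (in 11 steps)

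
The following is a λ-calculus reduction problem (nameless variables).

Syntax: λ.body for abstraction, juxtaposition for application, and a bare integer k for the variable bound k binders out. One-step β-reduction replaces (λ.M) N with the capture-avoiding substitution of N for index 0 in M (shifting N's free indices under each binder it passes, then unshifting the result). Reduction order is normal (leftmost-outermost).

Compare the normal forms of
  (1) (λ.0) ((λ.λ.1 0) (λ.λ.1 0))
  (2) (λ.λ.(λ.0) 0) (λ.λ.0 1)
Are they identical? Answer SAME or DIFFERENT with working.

Answer: DIFFERENT — A ⇓ λ.λ.1 0, B ⇓ λ.0

Working:
Term A:
  start: (λ.0) ((λ.λ.1 0) (λ.λ.1 0))
  step 1: (λ.λ.1 0) (λ.λ.1 0)
  step 2: λ.(λ.λ.1 0) 0
  step 3: λ.λ.1 0

Term B:
  start: (λ.λ.(λ.0) 0) (λ.λ.0 1)
  step 1: λ.(λ.0) 0
  step 2: λ.0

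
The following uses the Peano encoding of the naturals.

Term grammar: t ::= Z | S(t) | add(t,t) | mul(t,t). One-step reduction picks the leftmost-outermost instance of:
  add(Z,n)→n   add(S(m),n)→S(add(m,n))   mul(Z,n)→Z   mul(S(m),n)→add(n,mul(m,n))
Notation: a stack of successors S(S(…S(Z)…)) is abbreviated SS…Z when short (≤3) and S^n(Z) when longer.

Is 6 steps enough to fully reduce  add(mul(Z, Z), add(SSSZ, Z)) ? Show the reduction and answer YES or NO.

  start: add(mul(Z, Z), add(SSSZ, Z))
  [1] add(Z, add(SSSZ, Z))
  [2] add(SSSZ, Z)
  [3] S(add(SSZ, Z))
  [4] S(S(add(SZ, Z)))
  [5] S(S(S(add(Z, Z))))
  [6] SSSZ

Answer: YES — reaches normal form SSSZ in 6 ≤ 6 steps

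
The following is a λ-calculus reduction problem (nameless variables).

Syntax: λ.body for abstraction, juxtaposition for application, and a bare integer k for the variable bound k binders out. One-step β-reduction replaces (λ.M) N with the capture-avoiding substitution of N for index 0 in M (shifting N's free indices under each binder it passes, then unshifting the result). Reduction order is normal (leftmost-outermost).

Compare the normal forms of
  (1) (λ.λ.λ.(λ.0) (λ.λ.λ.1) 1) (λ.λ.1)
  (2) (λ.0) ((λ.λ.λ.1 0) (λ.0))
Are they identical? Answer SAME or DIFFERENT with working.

Answer: DIFFERENT — A ⇓ λ.λ.λ.λ.1, B ⇓ λ.λ.1 0

Working:
Term A:
  start: (λ.λ.λ.(λ.0) (λ.λ.λ.1) 1) (λ.λ.1)
  →1  λ.λ.(λ.0) (λ.λ.λ.1) 1
  →2  λ.λ.(λ.λ.λ.1) 1
  →3  λ.λ.λ.λ.1

Term B:
  start: (λ.0) ((λ.λ.λ.1 0) (λ.0))
  →1  (λ.λ.λ.1 0) (λ.0)
  →2  λ.λ.1 0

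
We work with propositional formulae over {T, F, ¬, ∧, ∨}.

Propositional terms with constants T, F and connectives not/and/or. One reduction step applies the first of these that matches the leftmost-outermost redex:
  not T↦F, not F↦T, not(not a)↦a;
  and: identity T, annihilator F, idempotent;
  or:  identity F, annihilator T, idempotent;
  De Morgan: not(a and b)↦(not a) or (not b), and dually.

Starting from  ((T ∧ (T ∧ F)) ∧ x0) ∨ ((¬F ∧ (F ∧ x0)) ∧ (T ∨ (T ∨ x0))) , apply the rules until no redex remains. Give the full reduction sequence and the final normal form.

  start: ((T ∧ (T ∧ F)) ∧ x0) ∨ ((¬F ∧ (F ∧ x0)) ∧ (T ∨ (T ∨ x0)))
  [1] ((T ∧ F) ∧ x0) ∨ ((¬F ∧ (F ∧ x0)) ∧ (T ∨ (T ∨ x0)))
  [2] (F ∧ x0) ∨ ((¬F ∧ (F ∧ x0)) ∧ (T ∨ (T ∨ x0)))
  [3] F ∨ ((¬F ∧ (F ∧ x0)) ∧ (T ∨ (T ∨ x0)))
  [4] (¬F ∧ (F ∧ x0)) ∧ (T ∨ (T ∨ x0))
  [5] (T ∧ (F ∧ x0)) ∧ (T ∨ (T ∨ x0))
  [6] (F ∧ x0) ∧ (T ∨ (T ∨ x0))
  [7] F ∧ (T ∨ (T ∨ x0))
  [8] F

Answer: normal form = F  (in 8 steps)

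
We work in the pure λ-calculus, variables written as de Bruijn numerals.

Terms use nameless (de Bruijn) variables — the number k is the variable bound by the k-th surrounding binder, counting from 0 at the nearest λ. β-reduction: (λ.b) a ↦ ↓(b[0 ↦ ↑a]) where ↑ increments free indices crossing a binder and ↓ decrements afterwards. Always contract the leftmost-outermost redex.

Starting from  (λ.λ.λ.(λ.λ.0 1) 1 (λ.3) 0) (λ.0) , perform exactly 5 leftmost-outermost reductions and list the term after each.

  start: (λ.λ.λ.(λ.λ.0 1) 1 (λ.3) 0) (λ.0)
  step 1: λ.λ.(λ.λ.0 1) 1 (λ.λ.0) 0
  step 2: λ.λ.(λ.0 2) (λ.λ.0) 0
  step 3: λ.λ.(λ.λ.0) 1 0
  step 4: λ.λ.(λ.0) 0
  step 5: λ.λ.0

Answer: after 5 steps: λ.λ.0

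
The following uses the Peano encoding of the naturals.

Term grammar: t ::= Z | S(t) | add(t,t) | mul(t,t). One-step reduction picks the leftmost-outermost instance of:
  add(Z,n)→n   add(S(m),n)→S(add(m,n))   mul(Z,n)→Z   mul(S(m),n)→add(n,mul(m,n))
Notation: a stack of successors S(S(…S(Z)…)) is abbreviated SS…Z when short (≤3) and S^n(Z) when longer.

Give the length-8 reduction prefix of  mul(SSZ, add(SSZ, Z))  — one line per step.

  start: mul(SSZ, add(SSZ, Z))
  step 1: add(add(SSZ, Z), mul(SZ, add(SSZ, Z)))
  step 2: add(S(add(SZ, Z)), mul(SZ, add(SSZ, Z)))
  step 3: S(add(add(SZ, Z), mul(SZ, add(SSZ, Z))))
  step 4: S(add(S(add(Z, Z)), mul(SZ, add(SSZ, Z))))
  step 5: S(S(add(add(Z, Z), mul(SZ, add(SSZ, Z)))))
  step 6: S(S(add(Z, mul(SZ, add(SSZ, Z)))))
  step 7: S(S(mul(SZ, add(SSZ, Z))))
  step 8: S(S(add(add(SSZ, Z), mul(Z, add(SSZ, Z)))))

Answer: after 8 steps: S(S(add(add(SSZ, Z), mul(Z, add(SSZ, Z)))))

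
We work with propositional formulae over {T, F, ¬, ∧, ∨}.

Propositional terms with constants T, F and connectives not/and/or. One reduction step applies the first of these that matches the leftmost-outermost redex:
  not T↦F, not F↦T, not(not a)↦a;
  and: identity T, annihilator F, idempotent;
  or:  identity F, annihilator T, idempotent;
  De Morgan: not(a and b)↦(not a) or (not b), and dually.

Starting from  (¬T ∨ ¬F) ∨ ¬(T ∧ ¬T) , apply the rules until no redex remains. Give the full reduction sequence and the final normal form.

Answer: normal form = T  (in 4 steps)

Derivation:
  start: (¬T ∨ ¬F) ∨ ¬(T ∧ ¬T)
  step 1: (F ∨ ¬F) ∨ ¬(T ∧ ¬T)
  step 2: ¬F ∨ ¬(T ∧ ¬T)
  step 3: T ∨ ¬(T ∧ ¬T)
  step 4: T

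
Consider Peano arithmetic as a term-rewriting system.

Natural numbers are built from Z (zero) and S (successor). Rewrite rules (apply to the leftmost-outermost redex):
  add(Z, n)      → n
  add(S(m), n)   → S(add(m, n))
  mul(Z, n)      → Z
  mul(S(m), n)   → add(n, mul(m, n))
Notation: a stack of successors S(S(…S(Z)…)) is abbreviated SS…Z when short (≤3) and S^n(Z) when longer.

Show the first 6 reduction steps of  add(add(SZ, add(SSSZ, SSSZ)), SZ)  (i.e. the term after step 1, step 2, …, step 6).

  start: add(add(SZ, add(SSSZ, SSSZ)), SZ)
  [1] add(S(add(Z, add(SSSZ, SSSZ))), SZ)
  [2] S(add(add(Z, add(SSSZ, SSSZ)), SZ))
  [3] S(add(add(SSSZ, SSSZ), SZ))
  [4] S(add(S(add(SSZ, SSSZ)), SZ))
  [5] S(S(add(add(SSZ, SSSZ), SZ)))
  [6] S(S(add(S(add(SZ, SSSZ)), SZ)))

Answer: after 6 steps: S(S(add(S(add(SZ, SSSZ)), SZ)))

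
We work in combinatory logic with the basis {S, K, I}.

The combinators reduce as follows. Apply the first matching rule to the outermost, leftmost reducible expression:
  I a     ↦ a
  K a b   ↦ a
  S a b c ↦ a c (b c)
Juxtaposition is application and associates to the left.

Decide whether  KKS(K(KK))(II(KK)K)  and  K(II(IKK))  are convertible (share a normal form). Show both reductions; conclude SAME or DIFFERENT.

Term A:
  start: KKS(K(KK))(II(KK)K)
  step 1: K(K(KK))(II(KK)K)
  step 2: K(KK)

Term B:
  start: K(II(IKK))
  step 1: K(I(IKK))
  step 2: K(IKK)
  step 3: K(KK)

Answer: SAME — A ⇓ K(KK), B ⇓ K(KK)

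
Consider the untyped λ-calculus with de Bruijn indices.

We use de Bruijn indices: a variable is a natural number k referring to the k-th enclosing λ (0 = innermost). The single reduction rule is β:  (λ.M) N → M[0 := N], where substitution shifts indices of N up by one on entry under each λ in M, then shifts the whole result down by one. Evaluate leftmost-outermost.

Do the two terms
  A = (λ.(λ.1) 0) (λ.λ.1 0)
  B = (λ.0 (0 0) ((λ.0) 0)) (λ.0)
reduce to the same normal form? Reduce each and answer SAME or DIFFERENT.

Term A:
  start: (λ.(λ.1) 0) (λ.λ.1 0)
  [1] (λ.λ.λ.1 0) (λ.λ.1 0)
  [2] λ.λ.1 0

Term B:
  start: (λ.0 (0 0) ((λ.0) 0)) (λ.0)
  [1] (λ.0) ((λ.0) (λ.0)) ((λ.0) (λ.0))
  [2] (λ.0) (λ.0) ((λ.0) (λ.0))
  [3] (λ.0) ((λ.0) (λ.0))
  [4] (λ.0) (λ.0)
  [5] λ.0

Answer: DIFFERENT — A ⇓ λ.λ.1 0, B ⇓ λ.0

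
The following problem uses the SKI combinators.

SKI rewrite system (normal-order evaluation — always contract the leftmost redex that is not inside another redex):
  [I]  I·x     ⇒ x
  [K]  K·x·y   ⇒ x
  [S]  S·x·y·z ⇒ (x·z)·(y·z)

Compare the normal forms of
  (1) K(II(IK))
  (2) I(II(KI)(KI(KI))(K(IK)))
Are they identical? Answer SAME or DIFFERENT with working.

Term A:
  start: K(II(IK))
  →1  K(I(IK))
  →2  K(IK)
  →3  KK

Term B:
  start: I(II(KI)(KI(KI))(K(IK)))
  →1  II(KI)(KI(KI))(K(IK))
  →2  I(KI)(KI(KI))(K(IK))
  →3  KI(KI(KI))(K(IK))
  →4  I(K(IK))
  →5  K(IK)
  →6  KK

Answer: SAME — A ⇓ KK, B ⇓ KK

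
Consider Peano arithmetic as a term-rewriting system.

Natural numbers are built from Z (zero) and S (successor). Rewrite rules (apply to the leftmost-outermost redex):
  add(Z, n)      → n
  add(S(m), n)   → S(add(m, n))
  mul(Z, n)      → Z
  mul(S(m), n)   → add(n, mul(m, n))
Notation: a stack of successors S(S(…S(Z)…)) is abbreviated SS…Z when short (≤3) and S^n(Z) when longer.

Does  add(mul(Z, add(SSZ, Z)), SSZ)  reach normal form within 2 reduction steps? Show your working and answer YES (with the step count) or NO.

  start: add(mul(Z, add(SSZ, Z)), SSZ)
  step 1: add(Z, SSZ)
  step 2: SSZ

Answer: YES — reaches normal form SSZ in 2 ≤ 2 steps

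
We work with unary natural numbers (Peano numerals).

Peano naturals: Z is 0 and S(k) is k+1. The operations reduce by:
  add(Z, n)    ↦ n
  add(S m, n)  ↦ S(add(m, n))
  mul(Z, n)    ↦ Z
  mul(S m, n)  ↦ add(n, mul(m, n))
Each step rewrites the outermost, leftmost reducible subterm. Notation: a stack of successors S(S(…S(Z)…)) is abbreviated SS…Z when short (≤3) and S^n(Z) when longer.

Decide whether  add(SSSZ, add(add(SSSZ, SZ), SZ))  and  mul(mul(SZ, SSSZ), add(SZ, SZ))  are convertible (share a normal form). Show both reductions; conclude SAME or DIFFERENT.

Term A:
  start: add(SSSZ, add(add(SSSZ, SZ), SZ))
  step 1: S(add(SSZ, add(add(SSSZ, SZ), SZ)))
  step 2: S(S(add(SZ, add(add(SSSZ, SZ), SZ))))
  step 3: S(S(S(add(Z, add(add(SSSZ, SZ), SZ)))))
  step 4: S(S(S(add(add(SSSZ, SZ), SZ))))
  step 5: S(S(S(add(S(add(SSZ, SZ)), SZ))))
  step 6: S(S(S(S(add(add(SSZ, SZ), SZ)))))
  step 7: S(S(S(S(add(S(add(SZ, SZ)), SZ)))))
  step 8: S(S(S(S(S(add(add(SZ, SZ), SZ))))))
  step 9: S(S(S(S(S(add(S(add(Z, SZ)), SZ))))))
  step 10: S(S(S(S(S(S(add(add(Z, SZ), SZ)))))))
  step 11: S(S(S(S(S(S(add(SZ, SZ)))))))
  step 12: S(S(S(S(S(S(S(add(Z, SZ))))))))
  step 13: S^8(Z)

Term B:
  start: mul(mul(SZ, SSSZ), add(SZ, SZ))
  step 1: mul(add(SSSZ, mul(Z, SSSZ)), add(SZ, SZ))
  step 2: mul(S(add(SSZ, mul(Z, SSSZ))), add(SZ, SZ))
  step 3: add(add(SZ, SZ), mul(add(SSZ, mul(Z, SSSZ)), add(SZ, SZ)))
  step 4: add(S(add(Z, SZ)), mul(add(SSZ, mul(Z, SSSZ)), add(SZ, SZ)))
  step 5: S(add(add(Z, SZ), mul(add(SSZ, mul(Z, SSSZ)), add(SZ, SZ))))
  step 6: S(add(SZ, mul(add(SSZ, mul(Z, SSSZ)), add(SZ, SZ))))
  step 7: S(S(add(Z, mul(add(SSZ, mul(Z, SSSZ)), add(SZ, SZ)))))
  step 8: S(S(mul(add(SSZ, mul(Z, SSSZ)), add(SZ, SZ))))
  step 9: S(S(mul(S(add(SZ, mul(Z, SSSZ))), add(SZ, SZ))))
  step 10: S(S(add(add(SZ, SZ), mul(add(SZ, mul(Z, SSSZ)), add(SZ, SZ)))))
  step 11: S(S(add(S(add(Z, SZ)), mul(add(SZ, mul(Z, SSSZ)), add(SZ, SZ)))))
  step 12: S(S(S(add(add(Z, SZ), mul(add(SZ, mul(Z, SSSZ)), add(SZ, SZ))))))
  step 13: S(S(S(add(SZ, mul(add(SZ, mul(Z, SSSZ)), add(SZ, SZ))))))
  step 14: S(S(S(S(add(Z, mul(add(SZ, mul(Z, SSSZ)), add(SZ, SZ)))))))
  step 15: S(S(S(S(mul(add(SZ, mul(Z, SSSZ)), add(SZ, SZ))))))
  step 16: S(S(S(S(mul(S(add(Z, mul(Z, SSSZ))), add(SZ, SZ))))))
  step 17: S(S(S(S(add(add(SZ, SZ), mul(add(Z, mul(Z, SSSZ)), add(SZ, SZ)))))))
  step 18: S(S(S(S(add(S(add(Z, SZ)), mul(add(Z, mul(Z, SSSZ)), add(SZ, SZ)))))))
  step 19: S(S(S(S(S(add(add(Z, SZ), mul(add(Z, mul(Z, SSSZ)), add(SZ, SZ))))))))
  step 20: S(S(S(S(S(add(SZ, mul(add(Z, mul(Z, SSSZ)), add(SZ, SZ))))))))
  step 21: S(S(S(S(S(S(add(Z, mul(add(Z, mul(Z, SSSZ)), add(SZ, SZ)))))))))
  step 22: S(S(S(S(S(S(mul(add(Z, mul(Z, SSSZ)), add(SZ, SZ))))))))
  step 23: S(S(S(S(S(S(mul(mul(Z, SSSZ), add(SZ, SZ))))))))
  step 24: S(S(S(S(S(S(mul(Z, add(SZ, SZ))))))))
  step 25: S^6(Z)

Answer: DIFFERENT — A ⇓ S^8(Z), B ⇓ S^6(Z)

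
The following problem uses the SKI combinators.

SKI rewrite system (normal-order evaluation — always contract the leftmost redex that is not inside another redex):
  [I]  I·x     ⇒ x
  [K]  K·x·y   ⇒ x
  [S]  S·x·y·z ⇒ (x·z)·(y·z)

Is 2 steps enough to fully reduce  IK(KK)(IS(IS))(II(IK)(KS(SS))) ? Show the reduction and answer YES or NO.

Answer: NO — after 2 steps the term is KK(II(IK)(KS(SS))), not yet normal

Reduction:
  start: IK(KK)(IS(IS))(II(IK)(KS(SS)))
  step 1: K(KK)(IS(IS))(II(IK)(KS(SS)))
  step 2: KK(II(IK)(KS(SS)))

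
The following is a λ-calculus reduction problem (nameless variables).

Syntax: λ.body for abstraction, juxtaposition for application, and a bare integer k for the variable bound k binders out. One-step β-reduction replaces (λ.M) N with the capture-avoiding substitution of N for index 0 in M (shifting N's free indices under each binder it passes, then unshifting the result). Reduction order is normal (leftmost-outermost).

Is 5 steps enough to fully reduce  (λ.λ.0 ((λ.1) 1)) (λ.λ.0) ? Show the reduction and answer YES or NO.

Answer: YES — reaches normal form λ.0 0 in 2 ≤ 5 steps

Derivation:
  start: (λ.λ.0 ((λ.1) 1)) (λ.λ.0)
  [1] λ.0 ((λ.1) (λ.λ.0))
  [2] λ.0 0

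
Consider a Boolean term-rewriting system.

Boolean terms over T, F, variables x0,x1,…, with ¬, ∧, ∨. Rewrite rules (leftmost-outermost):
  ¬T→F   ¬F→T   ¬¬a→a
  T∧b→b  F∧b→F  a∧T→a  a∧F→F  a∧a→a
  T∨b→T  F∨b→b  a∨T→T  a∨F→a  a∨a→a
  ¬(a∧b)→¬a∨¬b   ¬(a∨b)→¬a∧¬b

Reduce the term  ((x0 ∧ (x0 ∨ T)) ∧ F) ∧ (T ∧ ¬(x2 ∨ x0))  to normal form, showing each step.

  start: ((x0 ∧ (x0 ∨ T)) ∧ F) ∧ (T ∧ ¬(x2 ∨ x0))
  [1] F ∧ (T ∧ ¬(x2 ∨ x0))
  [2] F

Answer: normal form = F  (in 2 steps)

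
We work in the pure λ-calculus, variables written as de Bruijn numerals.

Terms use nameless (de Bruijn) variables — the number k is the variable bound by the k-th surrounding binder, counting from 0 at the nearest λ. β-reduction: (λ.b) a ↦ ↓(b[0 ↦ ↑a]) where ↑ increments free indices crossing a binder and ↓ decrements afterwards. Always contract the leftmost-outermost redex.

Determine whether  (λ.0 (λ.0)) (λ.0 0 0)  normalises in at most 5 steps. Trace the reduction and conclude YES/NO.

  start: (λ.0 (λ.0)) (λ.0 0 0)
  step 1: (λ.0 0 0) (λ.0)
  step 2: (λ.0) (λ.0) (λ.0)
  step 3: (λ.0) (λ.0)
  step 4: λ.0

Answer: YES — reaches normal form λ.0 in 4 ≤ 5 steps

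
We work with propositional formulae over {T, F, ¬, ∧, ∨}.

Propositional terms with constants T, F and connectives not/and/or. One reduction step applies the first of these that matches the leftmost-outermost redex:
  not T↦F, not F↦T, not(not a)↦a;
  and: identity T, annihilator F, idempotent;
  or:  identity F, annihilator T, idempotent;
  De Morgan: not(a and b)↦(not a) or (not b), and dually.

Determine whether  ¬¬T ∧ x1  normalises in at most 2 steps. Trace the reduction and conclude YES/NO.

Answer: YES — reaches normal form x1 in 2 ≤ 2 steps

Reduction:
  start: ¬¬T ∧ x1
  [1] T ∧ x1
  [2] x1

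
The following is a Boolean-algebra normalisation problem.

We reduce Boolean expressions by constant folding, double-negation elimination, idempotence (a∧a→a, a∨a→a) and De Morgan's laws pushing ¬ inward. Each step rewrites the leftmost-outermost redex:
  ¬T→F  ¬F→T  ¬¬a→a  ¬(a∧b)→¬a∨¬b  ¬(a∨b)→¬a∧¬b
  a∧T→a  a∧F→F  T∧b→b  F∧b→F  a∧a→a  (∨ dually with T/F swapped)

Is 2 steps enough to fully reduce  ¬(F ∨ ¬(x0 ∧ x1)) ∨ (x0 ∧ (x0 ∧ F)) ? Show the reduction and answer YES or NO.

Answer: NO — after 2 steps the term is (T ∧ ¬¬(x0 ∧ x1)) ∨ (x0 ∧ (x0 ∧ F)), not yet normal

Working:
  start: ¬(F ∨ ¬(x0 ∧ x1)) ∨ (x0 ∧ (x0 ∧ F))
  [1] (¬F ∧ ¬¬(x0 ∧ x1)) ∨ (x0 ∧ (x0 ∧ F))
  [2] (T ∧ ¬¬(x0 ∧ x1)) ∨ (x0 ∧ (x0 ∧ F))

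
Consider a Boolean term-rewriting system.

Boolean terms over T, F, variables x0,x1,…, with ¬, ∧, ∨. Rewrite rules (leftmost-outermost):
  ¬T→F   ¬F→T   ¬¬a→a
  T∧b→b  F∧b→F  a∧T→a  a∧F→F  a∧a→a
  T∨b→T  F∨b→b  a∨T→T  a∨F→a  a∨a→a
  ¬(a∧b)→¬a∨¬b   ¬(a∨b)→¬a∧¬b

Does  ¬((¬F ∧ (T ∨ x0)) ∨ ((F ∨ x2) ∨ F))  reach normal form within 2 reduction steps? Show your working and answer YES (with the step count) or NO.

Answer: NO — after 2 steps the term is (¬¬F ∨ ¬(T ∨ x0)) ∧ ¬((F ∨ x2) ∨ F), not yet normal

Working:
  start: ¬((¬F ∧ (T ∨ x0)) ∨ ((F ∨ x2) ∨ F))
  [1] ¬(¬F ∧ (T ∨ x0)) ∧ ¬((F ∨ x2) ∨ F)
  [2] (¬¬F ∨ ¬(T ∨ x0)) ∧ ¬((F ∨ x2) ∨ F)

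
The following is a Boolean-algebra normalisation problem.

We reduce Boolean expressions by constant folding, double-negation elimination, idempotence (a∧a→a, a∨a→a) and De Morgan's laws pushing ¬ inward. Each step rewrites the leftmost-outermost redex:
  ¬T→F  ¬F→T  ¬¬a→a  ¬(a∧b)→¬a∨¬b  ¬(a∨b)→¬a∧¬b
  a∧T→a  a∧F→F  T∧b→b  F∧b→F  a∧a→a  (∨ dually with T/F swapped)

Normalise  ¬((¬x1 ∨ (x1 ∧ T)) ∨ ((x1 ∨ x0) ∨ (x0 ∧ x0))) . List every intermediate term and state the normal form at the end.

Answer: normal form = (x1 ∧ ¬x1) ∧ ((¬x1 ∧ ¬x0) ∧ ¬x0)  (in 10 steps)

Working:
  start: ¬((¬x1 ∨ (x1 ∧ T)) ∨ ((x1 ∨ x0) ∨ (x0 ∧ x0)))
  step 1: ¬(¬x1 ∨ (x1 ∧ T)) ∧ ¬((x1 ∨ x0) ∨ (x0 ∧ x0))
  step 2: (¬¬x1 ∧ ¬(x1 ∧ T)) ∧ ¬((x1 ∨ x0) ∨ (x0 ∧ x0))
  step 3: (x1 ∧ ¬(x1 ∧ T)) ∧ ¬((x1 ∨ x0) ∨ (x0 ∧ x0))
  step 4: (x1 ∧ (¬x1 ∨ ¬T)) ∧ ¬((x1 ∨ x0) ∨ (x0 ∧ x0))
  step 5: (x1 ∧ (¬x1 ∨ F)) ∧ ¬((x1 ∨ x0) ∨ (x0 ∧ x0))
  step 6: (x1 ∧ ¬x1) ∧ ¬((x1 ∨ x0) ∨ (x0 ∧ x0))
  step 7: (x1 ∧ ¬x1) ∧ (¬(x1 ∨ x0) ∧ ¬(x0 ∧ x0))
  step 8: (x1 ∧ ¬x1) ∧ ((¬x1 ∧ ¬x0) ∧ ¬(x0 ∧ x0))
  step 9: (x1 ∧ ¬x1) ∧ ((¬x1 ∧ ¬x0) ∧ (¬x0 ∨ ¬x0))
  step 10: (x1 ∧ ¬x1) ∧ ((¬x1 ∧ ¬x0) ∧ ¬x0)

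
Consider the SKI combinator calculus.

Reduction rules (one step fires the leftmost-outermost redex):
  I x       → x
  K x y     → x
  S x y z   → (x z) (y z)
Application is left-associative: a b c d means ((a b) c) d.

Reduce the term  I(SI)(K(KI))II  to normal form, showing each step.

  start: I(SI)(K(KI))II
  step 1: SI(K(KI))II
  step 2: II(K(KI)I)I
  step 3: I(K(KI)I)I
  step 4: K(KI)II
  step 5: KII
  step 6: I

Answer: normal form = I  (in 6 steps)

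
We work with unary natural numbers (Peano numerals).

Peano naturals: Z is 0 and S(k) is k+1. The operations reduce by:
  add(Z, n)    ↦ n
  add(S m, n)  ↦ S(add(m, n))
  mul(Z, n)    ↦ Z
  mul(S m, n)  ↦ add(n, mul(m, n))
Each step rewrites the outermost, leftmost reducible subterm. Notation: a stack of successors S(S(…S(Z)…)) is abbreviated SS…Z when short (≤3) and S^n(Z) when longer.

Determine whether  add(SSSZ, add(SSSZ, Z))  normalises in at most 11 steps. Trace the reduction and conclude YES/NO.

  start: add(SSSZ, add(SSSZ, Z))
  →1  S(add(SSZ, add(SSSZ, Z)))
  →2  S(S(add(SZ, add(SSSZ, Z))))
  →3  S(S(S(add(Z, add(SSSZ, Z)))))
  →4  S(S(S(add(SSSZ, Z))))
  →5  S(S(S(S(add(SSZ, Z)))))
  →6  S(S(S(S(S(add(SZ, Z))))))
  →7  S(S(S(S(S(S(add(Z, Z)))))))
  →8  S^6(Z)

Answer: YES — reaches normal form S^6(Z) in 8 ≤ 11 steps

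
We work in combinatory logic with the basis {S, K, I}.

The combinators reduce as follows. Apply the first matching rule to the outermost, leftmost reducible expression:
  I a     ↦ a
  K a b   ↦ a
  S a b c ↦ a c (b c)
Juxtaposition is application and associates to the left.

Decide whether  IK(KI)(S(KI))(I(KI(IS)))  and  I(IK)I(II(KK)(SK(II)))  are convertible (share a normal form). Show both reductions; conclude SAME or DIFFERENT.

Term A:
  start: IK(KI)(S(KI))(I(KI(IS)))
  →1  K(KI)(S(KI))(I(KI(IS)))
  →2  KI(I(KI(IS)))
  →3  I

Term B:
  start: I(IK)I(II(KK)(SK(II)))
  →1  IKI(II(KK)(SK(II)))
  →2  KI(II(KK)(SK(II)))
  →3  I

Answer: SAME — A ⇓ I, B ⇓ I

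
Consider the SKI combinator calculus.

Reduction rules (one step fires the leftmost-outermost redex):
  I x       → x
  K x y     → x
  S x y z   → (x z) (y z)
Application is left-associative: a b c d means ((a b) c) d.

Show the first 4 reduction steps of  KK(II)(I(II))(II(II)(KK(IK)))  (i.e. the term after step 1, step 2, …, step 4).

  start: KK(II)(I(II))(II(II)(KK(IK)))
  [1] K(I(II))(II(II)(KK(IK)))
  [2] I(II)
  [3] II
  [4] I

Answer: after 4 steps: I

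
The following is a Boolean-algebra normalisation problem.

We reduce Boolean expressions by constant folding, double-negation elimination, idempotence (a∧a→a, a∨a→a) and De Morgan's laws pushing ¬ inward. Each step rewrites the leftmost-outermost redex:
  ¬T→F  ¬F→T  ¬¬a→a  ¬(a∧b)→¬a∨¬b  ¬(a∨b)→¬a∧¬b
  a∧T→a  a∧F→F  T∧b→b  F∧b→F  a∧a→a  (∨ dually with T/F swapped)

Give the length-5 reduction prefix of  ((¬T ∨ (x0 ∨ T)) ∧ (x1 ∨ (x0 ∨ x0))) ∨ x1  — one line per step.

Answer: after 5 steps: (x1 ∨ x0) ∨ x1

Derivation:
  start: ((¬T ∨ (x0 ∨ T)) ∧ (x1 ∨ (x0 ∨ x0))) ∨ x1
  →1  ((F ∨ (x0 ∨ T)) ∧ (x1 ∨ (x0 ∨ x0))) ∨ x1
  →2  ((x0 ∨ T) ∧ (x1 ∨ (x0 ∨ x0))) ∨ x1
  →3  (T ∧ (x1 ∨ (x0 ∨ x0))) ∨ x1
  →4  (x1 ∨ (x0 ∨ x0)) ∨ x1
  →5  (x1 ∨ x0) ∨ x1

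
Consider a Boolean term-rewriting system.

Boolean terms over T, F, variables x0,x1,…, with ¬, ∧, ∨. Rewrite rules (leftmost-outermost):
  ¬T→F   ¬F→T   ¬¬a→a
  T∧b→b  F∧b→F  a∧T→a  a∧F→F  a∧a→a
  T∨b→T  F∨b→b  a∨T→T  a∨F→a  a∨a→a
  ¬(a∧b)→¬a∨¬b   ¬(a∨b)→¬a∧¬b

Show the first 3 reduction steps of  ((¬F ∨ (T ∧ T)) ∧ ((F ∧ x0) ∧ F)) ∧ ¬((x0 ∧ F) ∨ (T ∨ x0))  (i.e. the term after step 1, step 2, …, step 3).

  start: ((¬F ∨ (T ∧ T)) ∧ ((F ∧ x0) ∧ F)) ∧ ¬((x0 ∧ F) ∨ (T ∨ x0))
  step 1: ((T ∨ (T ∧ T)) ∧ ((F ∧ x0) ∧ F)) ∧ ¬((x0 ∧ F) ∨ (T ∨ x0))
  step 2: (T ∧ ((F ∧ x0) ∧ F)) ∧ ¬((x0 ∧ F) ∨ (T ∨ x0))
  step 3: ((F ∧ x0) ∧ F) ∧ ¬((x0 ∧ F) ∨ (T ∨ x0))

Answer: after 3 steps: ((F ∧ x0) ∧ F) ∧ ¬((x0 ∧ F) ∨ (T ∨ x0))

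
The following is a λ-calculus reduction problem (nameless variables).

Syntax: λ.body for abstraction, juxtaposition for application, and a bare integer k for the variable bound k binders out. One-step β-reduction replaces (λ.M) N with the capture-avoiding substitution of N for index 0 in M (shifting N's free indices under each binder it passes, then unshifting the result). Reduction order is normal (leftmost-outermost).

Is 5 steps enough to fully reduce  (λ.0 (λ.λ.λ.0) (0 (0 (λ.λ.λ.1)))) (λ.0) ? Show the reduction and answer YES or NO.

  start: (λ.0 (λ.λ.λ.0) (0 (0 (λ.λ.λ.1)))) (λ.0)
  [1] (λ.0) (λ.λ.λ.0) ((λ.0) ((λ.0) (λ.λ.λ.1)))
  [2] (λ.λ.λ.0) ((λ.0) ((λ.0) (λ.λ.λ.1)))
  [3] λ.λ.0

Answer: YES — reaches normal form λ.λ.0 in 3 ≤ 5 steps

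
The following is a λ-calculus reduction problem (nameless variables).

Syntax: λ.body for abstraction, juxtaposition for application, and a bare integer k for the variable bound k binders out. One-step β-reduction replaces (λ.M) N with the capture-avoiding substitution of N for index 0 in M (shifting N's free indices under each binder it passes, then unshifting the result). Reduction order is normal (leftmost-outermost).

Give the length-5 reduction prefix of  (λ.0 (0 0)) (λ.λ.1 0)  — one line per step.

Answer: after 5 steps: λ.λ.1 0

Reduction:
  start: (λ.0 (0 0)) (λ.λ.1 0)
  [1] (λ.λ.1 0) ((λ.λ.1 0) (λ.λ.1 0))
  [2] λ.(λ.λ.1 0) (λ.λ.1 0) 0
  [3] λ.(λ.(λ.λ.1 0) 0) 0
  [4] λ.(λ.λ.1 0) 0
  [5] λ.λ.1 0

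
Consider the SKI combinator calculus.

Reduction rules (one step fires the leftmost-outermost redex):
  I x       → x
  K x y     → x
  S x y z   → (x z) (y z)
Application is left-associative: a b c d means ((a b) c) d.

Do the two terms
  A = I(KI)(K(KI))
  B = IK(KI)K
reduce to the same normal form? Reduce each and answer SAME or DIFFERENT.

Answer: DIFFERENT — A ⇓ I, B ⇓ KI

Reduction:
Term A:
  start: I(KI)(K(KI))
  step 1: KI(K(KI))
  step 2: I

Term B:
  start: IK(KI)K
  step 1: K(KI)K
  step 2: KI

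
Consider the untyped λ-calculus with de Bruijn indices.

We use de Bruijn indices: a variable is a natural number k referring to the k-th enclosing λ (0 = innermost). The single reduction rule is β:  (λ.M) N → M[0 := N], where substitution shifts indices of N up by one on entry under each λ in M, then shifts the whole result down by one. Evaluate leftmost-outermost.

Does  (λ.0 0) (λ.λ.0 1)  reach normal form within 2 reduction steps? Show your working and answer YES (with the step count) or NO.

Answer: YES — reaches normal form λ.0 (λ.λ.0 1) in 2 ≤ 2 steps

Derivation:
  start: (λ.0 0) (λ.λ.0 1)
  →1  (λ.λ.0 1) (λ.λ.0 1)
  →2  λ.0 (λ.λ.0 1)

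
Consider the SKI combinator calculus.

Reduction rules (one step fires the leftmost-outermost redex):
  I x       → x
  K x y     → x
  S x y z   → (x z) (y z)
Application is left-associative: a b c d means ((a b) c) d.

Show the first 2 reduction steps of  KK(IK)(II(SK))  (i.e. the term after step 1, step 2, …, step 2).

Answer: after 2 steps: K(I(SK))

Reduction:
  start: KK(IK)(II(SK))
  →1  K(II(SK))
  →2  K(I(SK))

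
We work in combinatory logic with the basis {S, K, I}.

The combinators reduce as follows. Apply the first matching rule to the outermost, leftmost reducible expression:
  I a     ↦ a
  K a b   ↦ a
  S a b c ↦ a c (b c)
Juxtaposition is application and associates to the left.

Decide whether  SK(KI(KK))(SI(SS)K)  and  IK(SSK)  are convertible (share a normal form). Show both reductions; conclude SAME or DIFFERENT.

Term A:
  start: SK(KI(KK))(SI(SS)K)
  →1  K(SI(SS)K)(KI(KK)(SI(SS)K))
  →2  SI(SS)K
  →3  IK(SSK)
  →4  K(SSK)

Term B:
  start: IK(SSK)
  →1  K(SSK)

Answer: SAME — A ⇓ K(SSK), B ⇓ K(SSK)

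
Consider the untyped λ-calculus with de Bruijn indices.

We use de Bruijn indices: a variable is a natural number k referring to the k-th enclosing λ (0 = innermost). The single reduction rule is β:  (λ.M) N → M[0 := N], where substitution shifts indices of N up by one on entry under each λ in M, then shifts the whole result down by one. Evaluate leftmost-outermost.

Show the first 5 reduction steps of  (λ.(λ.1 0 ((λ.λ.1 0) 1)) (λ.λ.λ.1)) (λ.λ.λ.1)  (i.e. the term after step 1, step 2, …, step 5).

  start: (λ.(λ.1 0 ((λ.λ.1 0) 1)) (λ.λ.λ.1)) (λ.λ.λ.1)
  →1  (λ.(λ.λ.λ.1) 0 ((λ.λ.1 0) (λ.λ.λ.1))) (λ.λ.λ.1)
  →2  (λ.λ.λ.1) (λ.λ.λ.1) ((λ.λ.1 0) (λ.λ.λ.1))
  →3  (λ.λ.1) ((λ.λ.1 0) (λ.λ.λ.1))
  →4  λ.(λ.λ.1 0) (λ.λ.λ.1)
  →5  λ.λ.(λ.λ.λ.1) 0

Answer: after 5 steps: λ.λ.(λ.λ.λ.1) 0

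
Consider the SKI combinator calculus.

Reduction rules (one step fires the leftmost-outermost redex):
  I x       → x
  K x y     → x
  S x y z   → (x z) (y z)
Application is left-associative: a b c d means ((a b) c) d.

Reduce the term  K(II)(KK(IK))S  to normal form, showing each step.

  start: K(II)(KK(IK))S
  step 1: IIS
  step 2: IS
  step 3: S

Answer: normal form = S  (in 3 steps)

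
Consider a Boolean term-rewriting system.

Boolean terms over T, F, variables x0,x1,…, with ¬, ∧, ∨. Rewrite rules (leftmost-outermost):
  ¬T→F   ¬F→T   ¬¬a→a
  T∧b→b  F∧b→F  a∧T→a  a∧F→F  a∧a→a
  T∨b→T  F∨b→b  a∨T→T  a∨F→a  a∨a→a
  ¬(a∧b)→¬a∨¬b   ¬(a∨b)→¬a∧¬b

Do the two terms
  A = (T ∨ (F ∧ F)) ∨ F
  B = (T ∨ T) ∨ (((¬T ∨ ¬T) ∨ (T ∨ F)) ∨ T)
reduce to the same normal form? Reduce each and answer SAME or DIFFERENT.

Term A:
  start: (T ∨ (F ∧ F)) ∨ F
  →1  T ∨ (F ∧ F)
  →2  T

Term B:
  start: (T ∨ T) ∨ (((¬T ∨ ¬T) ∨ (T ∨ F)) ∨ T)
  →1  T ∨ (((¬T ∨ ¬T) ∨ (T ∨ F)) ∨ T)
  →2  T

Answer: SAME — A ⇓ T, B ⇓ T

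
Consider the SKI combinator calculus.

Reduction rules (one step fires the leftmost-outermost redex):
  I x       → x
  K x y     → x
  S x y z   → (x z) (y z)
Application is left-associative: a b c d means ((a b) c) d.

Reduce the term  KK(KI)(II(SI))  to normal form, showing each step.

  start: KK(KI)(II(SI))
  →1  K(II(SI))
  →2  K(I(SI))
  →3  K(SI)

Answer: normal form = K(SI)  (in 3 steps)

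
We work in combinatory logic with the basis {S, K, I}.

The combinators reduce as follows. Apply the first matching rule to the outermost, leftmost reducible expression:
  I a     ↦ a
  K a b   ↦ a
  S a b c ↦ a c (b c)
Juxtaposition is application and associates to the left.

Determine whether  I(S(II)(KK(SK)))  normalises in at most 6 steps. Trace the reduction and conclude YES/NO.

  start: I(S(II)(KK(SK)))
  [1] S(II)(KK(SK))
  [2] SI(KK(SK))
  [3] SIK

Answer: YES — reaches normal form SIK in 3 ≤ 6 steps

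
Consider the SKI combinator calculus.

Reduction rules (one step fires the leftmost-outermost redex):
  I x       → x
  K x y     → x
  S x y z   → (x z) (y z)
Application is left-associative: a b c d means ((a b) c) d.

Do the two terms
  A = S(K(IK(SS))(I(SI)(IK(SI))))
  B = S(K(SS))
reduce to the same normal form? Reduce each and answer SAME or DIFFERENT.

Term A:
  start: S(K(IK(SS))(I(SI)(IK(SI))))
  step 1: S(IK(SS))
  step 2: S(K(SS))

Term B:
  start: S(K(SS))

Answer: SAME — A ⇓ S(K(SS)), B ⇓ S(K(SS))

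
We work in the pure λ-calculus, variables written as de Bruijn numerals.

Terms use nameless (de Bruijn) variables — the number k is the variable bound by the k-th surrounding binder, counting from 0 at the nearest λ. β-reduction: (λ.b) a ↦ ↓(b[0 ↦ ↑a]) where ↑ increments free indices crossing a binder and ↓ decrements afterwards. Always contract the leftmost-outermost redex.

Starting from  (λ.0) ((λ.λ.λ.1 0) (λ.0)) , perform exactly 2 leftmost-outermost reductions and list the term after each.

Answer: after 2 steps: λ.λ.1 0

Reduction:
  start: (λ.0) ((λ.λ.λ.1 0) (λ.0))
  [1] (λ.λ.λ.1 0) (λ.0)
  [2] λ.λ.1 0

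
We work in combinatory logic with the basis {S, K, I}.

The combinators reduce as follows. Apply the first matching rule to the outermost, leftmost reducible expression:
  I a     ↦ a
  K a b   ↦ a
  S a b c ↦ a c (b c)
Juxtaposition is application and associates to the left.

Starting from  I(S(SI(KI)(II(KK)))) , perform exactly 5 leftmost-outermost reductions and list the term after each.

  start: I(S(SI(KI)(II(KK))))
  →1  S(SI(KI)(II(KK)))
  →2  S(I(II(KK))(KI(II(KK))))
  →3  S(II(KK)(KI(II(KK))))
  →4  S(I(KK)(KI(II(KK))))
  →5  S(KK(KI(II(KK))))

Answer: after 5 steps: S(KK(KI(II(KK))))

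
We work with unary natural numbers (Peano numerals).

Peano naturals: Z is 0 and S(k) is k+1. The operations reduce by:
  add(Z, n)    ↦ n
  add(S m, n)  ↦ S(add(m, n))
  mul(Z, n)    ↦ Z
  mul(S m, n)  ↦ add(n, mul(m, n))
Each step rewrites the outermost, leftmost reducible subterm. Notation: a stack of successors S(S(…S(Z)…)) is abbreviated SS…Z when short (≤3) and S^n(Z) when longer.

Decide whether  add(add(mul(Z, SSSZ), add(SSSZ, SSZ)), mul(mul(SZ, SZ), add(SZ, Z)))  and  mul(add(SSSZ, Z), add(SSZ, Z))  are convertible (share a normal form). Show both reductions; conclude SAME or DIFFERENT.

Answer: SAME — A ⇓ S^6(Z), B ⇓ S^6(Z)

Derivation:
Term A:
  start: add(add(mul(Z, SSSZ), add(SSSZ, SSZ)), mul(mul(SZ, SZ), add(SZ, Z)))
  step 1: add(add(Z, add(SSSZ, SSZ)), mul(mul(SZ, SZ), add(SZ, Z)))
  step 2: add(add(SSSZ, SSZ), mul(mul(SZ, SZ), add(SZ, Z)))
  step 3: add(S(add(SSZ, SSZ)), mul(mul(SZ, SZ), add(SZ, Z)))
  step 4: S(add(add(SSZ, SSZ), mul(mul(SZ, SZ), add(SZ, Z))))
  step 5: S(add(S(add(SZ, SSZ)), mul(mul(SZ, SZ), add(SZ, Z))))
  step 6: S(S(add(add(SZ, SSZ), mul(mul(SZ, SZ), add(SZ, Z)))))
  step 7: S(S(add(S(add(Z, SSZ)), mul(mul(SZ, SZ), add(SZ, Z)))))
  step 8: S(S(S(add(add(Z, SSZ), mul(mul(SZ, SZ), add(SZ, Z))))))
  step 9: S(S(S(add(SSZ, mul(mul(SZ, SZ), add(SZ, Z))))))
  step 10: S(S(S(S(add(SZ, mul(mul(SZ, SZ), add(SZ, Z)))))))
  step 11: S(S(S(S(S(add(Z, mul(mul(SZ, SZ), add(SZ, Z))))))))
  step 12: S(S(S(S(S(mul(mul(SZ, SZ), add(SZ, Z)))))))
  step 13: S(S(S(S(S(mul(add(SZ, mul(Z, SZ)), add(SZ, Z)))))))
  step 14: S(S(S(S(S(mul(S(add(Z, mul(Z, SZ))), add(SZ, Z)))))))
  step 15: S(S(S(S(S(add(add(SZ, Z), mul(add(Z, mul(Z, SZ)), add(SZ, Z))))))))
  step 16: S(S(S(S(S(add(S(add(Z, Z)), mul(add(Z, mul(Z, SZ)), add(SZ, Z))))))))
  step 17: S(S(S(S(S(S(add(add(Z, Z), mul(add(Z, mul(Z, SZ)), add(SZ, Z)))))))))
  step 18: S(S(S(S(S(S(add(Z, mul(add(Z, mul(Z, SZ)), add(SZ, Z)))))))))
  step 19: S(S(S(S(S(S(mul(add(Z, mul(Z, SZ)), add(SZ, Z))))))))
  step 20: S(S(S(S(S(S(mul(mul(Z, SZ), add(SZ, Z))))))))
  step 21: S(S(S(S(S(S(mul(Z, add(SZ, Z))))))))
  step 22: S^6(Z)

Term B:
  start: mul(add(SSSZ, Z), add(SSZ, Z))
  step 1: mul(S(add(SSZ, Z)), add(SSZ, Z))
  step 2: add(add(SSZ, Z), mul(add(SSZ, Z), add(SSZ, Z)))
  step 3: add(S(add(SZ, Z)), mul(add(SSZ, Z), add(SSZ, Z)))
  step 4: S(add(add(SZ, Z), mul(add(SSZ, Z), add(SSZ, Z))))
  step 5: S(add(S(add(Z, Z)), mul(add(SSZ, Z), add(SSZ, Z))))
  step 6: S(S(add(add(Z, Z), mul(add(SSZ, Z), add(SSZ, Z)))))
  step 7: S(S(add(Z, mul(add(SSZ, Z), add(SSZ, Z)))))
  step 8: S(S(mul(add(SSZ, Z), add(SSZ, Z))))
  step 9: S(S(mul(S(add(SZ, Z)), add(SSZ, Z))))
  step 10: S(S(add(add(SSZ, Z), mul(add(SZ, Z), add(SSZ, Z)))))
  step 11: S(S(add(S(add(SZ, Z)), mul(add(SZ, Z), add(SSZ, Z)))))
  step 12: S(S(S(add(add(SZ, Z), mul(add(SZ, Z), add(SSZ, Z))))))
  step 13: S(S(S(add(S(add(Z, Z)), mul(add(SZ, Z), add(SSZ, Z))))))
  step 14: S(S(S(S(add(add(Z, Z), mul(add(SZ, Z), add(SSZ, Z)))))))
  step 15: S(S(S(S(add(Z, mul(add(SZ, Z), add(SSZ, Z)))))))
  step 16: S(S(S(S(mul(add(SZ, Z), add(SSZ, Z))))))
  step 17: S(S(S(S(mul(S(add(Z, Z)), add(SSZ, Z))))))
  step 18: S(S(S(S(add(add(SSZ, Z), mul(add(Z, Z), add(SSZ, Z)))))))
  step 19: S(S(S(S(add(S(add(SZ, Z)), mul(add(Z, Z), add(SSZ, Z)))))))
  step 20: S(S(S(S(S(add(add(SZ, Z), mul(add(Z, Z), add(SSZ, Z))))))))
  step 21: S(S(S(S(S(add(S(add(Z, Z)), mul(add(Z, Z), add(SSZ, Z))))))))
  step 22: S(S(S(S(S(S(add(add(Z, Z), mul(add(Z, Z), add(SSZ, Z)))))))))
  step 23: S(S(S(S(S(S(add(Z, mul(add(Z, Z), add(SSZ, Z)))))))))
  step 24: S(S(S(S(S(S(mul(add(Z, Z), add(SSZ, Z))))))))
  step 25: S(S(S(S(S(S(mul(Z, add(SSZ, Z))))))))
  step 26: S^6(Z)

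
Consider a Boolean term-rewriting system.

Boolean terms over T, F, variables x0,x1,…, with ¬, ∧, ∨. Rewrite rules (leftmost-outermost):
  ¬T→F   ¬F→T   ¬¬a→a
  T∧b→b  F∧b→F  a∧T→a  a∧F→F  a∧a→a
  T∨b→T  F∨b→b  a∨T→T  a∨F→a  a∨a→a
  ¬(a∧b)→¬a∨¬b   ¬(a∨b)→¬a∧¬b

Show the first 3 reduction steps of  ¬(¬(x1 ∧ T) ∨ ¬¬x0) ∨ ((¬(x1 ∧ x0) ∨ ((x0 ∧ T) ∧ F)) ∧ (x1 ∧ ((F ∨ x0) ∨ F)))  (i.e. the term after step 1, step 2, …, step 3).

  start: ¬(¬(x1 ∧ T) ∨ ¬¬x0) ∨ ((¬(x1 ∧ x0) ∨ ((x0 ∧ T) ∧ F)) ∧ (x1 ∧ ((F ∨ x0) ∨ F)))
  →1  (¬¬(x1 ∧ T) ∧ ¬¬¬x0) ∨ ((¬(x1 ∧ x0) ∨ ((x0 ∧ T) ∧ F)) ∧ (x1 ∧ ((F ∨ x0) ∨ F)))
  →2  ((x1 ∧ T) ∧ ¬¬¬x0) ∨ ((¬(x1 ∧ x0) ∨ ((x0 ∧ T) ∧ F)) ∧ (x1 ∧ ((F ∨ x0) ∨ F)))
  →3  (x1 ∧ ¬¬¬x0) ∨ ((¬(x1 ∧ x0) ∨ ((x0 ∧ T) ∧ F)) ∧ (x1 ∧ ((F ∨ x0) ∨ F)))

Answer: after 3 steps: (x1 ∧ ¬¬¬x0) ∨ ((¬(x1 ∧ x0) ∨ ((x0 ∧ T) ∧ F)) ∧ (x1 ∧ ((F ∨ x0) ∨ F)))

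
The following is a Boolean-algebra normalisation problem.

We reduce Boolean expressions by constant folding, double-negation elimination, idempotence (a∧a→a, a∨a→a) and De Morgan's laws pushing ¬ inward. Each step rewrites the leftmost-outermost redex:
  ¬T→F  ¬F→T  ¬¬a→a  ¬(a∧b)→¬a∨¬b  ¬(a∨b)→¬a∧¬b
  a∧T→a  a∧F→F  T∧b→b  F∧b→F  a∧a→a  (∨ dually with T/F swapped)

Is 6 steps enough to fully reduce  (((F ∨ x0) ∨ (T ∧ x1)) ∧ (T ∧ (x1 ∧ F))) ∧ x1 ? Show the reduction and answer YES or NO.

  start: (((F ∨ x0) ∨ (T ∧ x1)) ∧ (T ∧ (x1 ∧ F))) ∧ x1
  [1] ((x0 ∨ (T ∧ x1)) ∧ (T ∧ (x1 ∧ F))) ∧ x1
  [2] ((x0 ∨ x1) ∧ (T ∧ (x1 ∧ F))) ∧ x1
  [3] ((x0 ∨ x1) ∧ (x1 ∧ F)) ∧ x1
  [4] ((x0 ∨ x1) ∧ F) ∧ x1
  [5] F ∧ x1
  [6] F

Answer: YES — reaches normal form F in 6 ≤ 6 steps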